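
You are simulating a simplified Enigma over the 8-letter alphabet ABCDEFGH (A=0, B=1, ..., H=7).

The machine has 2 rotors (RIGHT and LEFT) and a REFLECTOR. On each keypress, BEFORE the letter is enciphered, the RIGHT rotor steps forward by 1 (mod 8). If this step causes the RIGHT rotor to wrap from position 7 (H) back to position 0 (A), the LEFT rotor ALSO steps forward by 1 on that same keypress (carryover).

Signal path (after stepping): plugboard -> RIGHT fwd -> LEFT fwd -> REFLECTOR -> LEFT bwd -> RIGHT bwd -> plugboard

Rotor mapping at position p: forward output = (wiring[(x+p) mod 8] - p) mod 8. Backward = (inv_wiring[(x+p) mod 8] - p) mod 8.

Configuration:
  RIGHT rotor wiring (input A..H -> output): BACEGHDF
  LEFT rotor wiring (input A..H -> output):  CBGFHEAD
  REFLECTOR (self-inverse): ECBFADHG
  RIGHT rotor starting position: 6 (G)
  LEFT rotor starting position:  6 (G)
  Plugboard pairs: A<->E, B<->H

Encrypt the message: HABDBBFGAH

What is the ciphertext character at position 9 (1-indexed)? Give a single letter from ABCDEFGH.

Char 1 ('H'): step: R->7, L=6; H->plug->B->R->C->L->E->refl->A->L'->E->R'->H->plug->B
Char 2 ('A'): step: R->0, L->7 (L advanced); A->plug->E->R->G->L->F->refl->D->L'->B->R'->A->plug->E
Char 3 ('B'): step: R->1, L=7; B->plug->H->R->A->L->E->refl->A->L'->F->R'->D->plug->D
Char 4 ('D'): step: R->2, L=7; D->plug->D->R->F->L->A->refl->E->L'->A->R'->A->plug->E
Char 5 ('B'): step: R->3, L=7; B->plug->H->R->H->L->B->refl->C->L'->C->R'->E->plug->A
Char 6 ('B'): step: R->4, L=7; B->plug->H->R->A->L->E->refl->A->L'->F->R'->E->plug->A
Char 7 ('F'): step: R->5, L=7; F->plug->F->R->F->L->A->refl->E->L'->A->R'->C->plug->C
Char 8 ('G'): step: R->6, L=7; G->plug->G->R->A->L->E->refl->A->L'->F->R'->A->plug->E
Char 9 ('A'): step: R->7, L=7; A->plug->E->R->F->L->A->refl->E->L'->A->R'->G->plug->G

G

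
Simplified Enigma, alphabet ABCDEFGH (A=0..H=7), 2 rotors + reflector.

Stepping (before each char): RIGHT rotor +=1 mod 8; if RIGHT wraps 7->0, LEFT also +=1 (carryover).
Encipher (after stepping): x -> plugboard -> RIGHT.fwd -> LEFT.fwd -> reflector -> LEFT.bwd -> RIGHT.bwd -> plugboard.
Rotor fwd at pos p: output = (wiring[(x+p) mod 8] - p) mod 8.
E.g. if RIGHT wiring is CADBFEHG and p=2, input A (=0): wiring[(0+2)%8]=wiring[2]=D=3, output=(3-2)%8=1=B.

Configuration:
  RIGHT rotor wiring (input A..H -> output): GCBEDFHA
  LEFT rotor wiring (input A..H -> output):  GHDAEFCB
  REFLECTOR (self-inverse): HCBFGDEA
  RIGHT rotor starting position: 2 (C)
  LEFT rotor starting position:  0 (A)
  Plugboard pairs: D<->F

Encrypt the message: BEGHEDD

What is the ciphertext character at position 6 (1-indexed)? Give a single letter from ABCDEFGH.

Char 1 ('B'): step: R->3, L=0; B->plug->B->R->A->L->G->refl->E->L'->E->R'->D->plug->F
Char 2 ('E'): step: R->4, L=0; E->plug->E->R->C->L->D->refl->F->L'->F->R'->G->plug->G
Char 3 ('G'): step: R->5, L=0; G->plug->G->R->H->L->B->refl->C->L'->G->R'->H->plug->H
Char 4 ('H'): step: R->6, L=0; H->plug->H->R->H->L->B->refl->C->L'->G->R'->F->plug->D
Char 5 ('E'): step: R->7, L=0; E->plug->E->R->F->L->F->refl->D->L'->C->R'->D->plug->F
Char 6 ('D'): step: R->0, L->1 (L advanced); D->plug->F->R->F->L->B->refl->C->L'->B->R'->C->plug->C

C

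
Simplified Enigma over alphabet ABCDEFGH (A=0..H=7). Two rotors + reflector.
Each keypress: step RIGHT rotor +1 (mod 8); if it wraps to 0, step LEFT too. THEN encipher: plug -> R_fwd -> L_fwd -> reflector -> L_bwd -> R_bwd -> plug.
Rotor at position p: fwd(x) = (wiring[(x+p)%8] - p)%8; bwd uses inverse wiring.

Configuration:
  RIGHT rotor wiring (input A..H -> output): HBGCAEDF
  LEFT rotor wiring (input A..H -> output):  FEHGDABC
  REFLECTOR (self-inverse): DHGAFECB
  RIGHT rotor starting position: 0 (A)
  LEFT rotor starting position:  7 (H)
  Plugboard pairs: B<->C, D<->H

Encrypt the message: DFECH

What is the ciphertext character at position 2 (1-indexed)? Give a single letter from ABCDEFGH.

Char 1 ('D'): step: R->1, L=7; D->plug->H->R->G->L->B->refl->H->L'->E->R'->G->plug->G
Char 2 ('F'): step: R->2, L=7; F->plug->F->R->D->L->A->refl->D->L'->A->R'->B->plug->C

C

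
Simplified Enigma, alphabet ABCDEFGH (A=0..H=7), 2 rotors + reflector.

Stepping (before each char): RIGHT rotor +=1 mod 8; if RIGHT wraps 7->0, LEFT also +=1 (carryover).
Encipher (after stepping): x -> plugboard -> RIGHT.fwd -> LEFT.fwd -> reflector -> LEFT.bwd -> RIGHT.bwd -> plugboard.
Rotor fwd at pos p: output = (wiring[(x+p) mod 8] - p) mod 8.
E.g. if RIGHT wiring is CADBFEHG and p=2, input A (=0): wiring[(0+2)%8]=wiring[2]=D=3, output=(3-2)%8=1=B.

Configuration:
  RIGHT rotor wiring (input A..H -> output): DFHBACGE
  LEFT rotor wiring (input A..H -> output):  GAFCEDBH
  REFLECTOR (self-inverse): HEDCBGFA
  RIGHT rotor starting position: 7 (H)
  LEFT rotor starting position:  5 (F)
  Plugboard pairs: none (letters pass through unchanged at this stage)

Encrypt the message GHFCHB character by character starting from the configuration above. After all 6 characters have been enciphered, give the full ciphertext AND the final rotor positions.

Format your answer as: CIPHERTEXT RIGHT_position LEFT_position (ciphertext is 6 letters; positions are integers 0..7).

Answer: CAEAFA 5 6

Derivation:
Char 1 ('G'): step: R->0, L->6 (L advanced); G->plug->G->R->G->L->G->refl->F->L'->H->R'->C->plug->C
Char 2 ('H'): step: R->1, L=6; H->plug->H->R->C->L->A->refl->H->L'->E->R'->A->plug->A
Char 3 ('F'): step: R->2, L=6; F->plug->F->R->C->L->A->refl->H->L'->E->R'->E->plug->E
Char 4 ('C'): step: R->3, L=6; C->plug->C->R->H->L->F->refl->G->L'->G->R'->A->plug->A
Char 5 ('H'): step: R->4, L=6; H->plug->H->R->F->L->E->refl->B->L'->B->R'->F->plug->F
Char 6 ('B'): step: R->5, L=6; B->plug->B->R->B->L->B->refl->E->L'->F->R'->A->plug->A
Final: ciphertext=CAEAFA, RIGHT=5, LEFT=6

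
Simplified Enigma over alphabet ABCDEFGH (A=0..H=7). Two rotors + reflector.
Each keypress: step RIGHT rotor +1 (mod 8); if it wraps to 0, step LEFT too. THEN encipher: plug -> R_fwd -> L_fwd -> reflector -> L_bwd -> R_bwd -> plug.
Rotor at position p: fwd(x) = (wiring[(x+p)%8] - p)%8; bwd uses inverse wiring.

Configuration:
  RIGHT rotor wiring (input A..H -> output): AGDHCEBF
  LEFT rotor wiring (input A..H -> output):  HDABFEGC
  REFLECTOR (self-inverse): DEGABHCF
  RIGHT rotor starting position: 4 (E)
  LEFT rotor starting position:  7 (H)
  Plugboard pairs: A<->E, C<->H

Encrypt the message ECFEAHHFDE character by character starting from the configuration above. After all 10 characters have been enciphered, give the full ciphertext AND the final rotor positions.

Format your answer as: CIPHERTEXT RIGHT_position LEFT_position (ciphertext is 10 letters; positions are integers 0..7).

Char 1 ('E'): step: R->5, L=7; E->plug->A->R->H->L->H->refl->F->L'->G->R'->F->plug->F
Char 2 ('C'): step: R->6, L=7; C->plug->H->R->G->L->F->refl->H->L'->H->R'->B->plug->B
Char 3 ('F'): step: R->7, L=7; F->plug->F->R->D->L->B->refl->E->L'->C->R'->H->plug->C
Char 4 ('E'): step: R->0, L->0 (L advanced); E->plug->A->R->A->L->H->refl->F->L'->E->R'->F->plug->F
Char 5 ('A'): step: R->1, L=0; A->plug->E->R->D->L->B->refl->E->L'->F->R'->A->plug->E
Char 6 ('H'): step: R->2, L=0; H->plug->C->R->A->L->H->refl->F->L'->E->R'->H->plug->C
Char 7 ('H'): step: R->3, L=0; H->plug->C->R->B->L->D->refl->A->L'->C->R'->E->plug->A
Char 8 ('F'): step: R->4, L=0; F->plug->F->R->C->L->A->refl->D->L'->B->R'->D->plug->D
Char 9 ('D'): step: R->5, L=0; D->plug->D->R->D->L->B->refl->E->L'->F->R'->H->plug->C
Char 10 ('E'): step: R->6, L=0; E->plug->A->R->D->L->B->refl->E->L'->F->R'->E->plug->A
Final: ciphertext=FBCFECADCA, RIGHT=6, LEFT=0

Answer: FBCFECADCA 6 0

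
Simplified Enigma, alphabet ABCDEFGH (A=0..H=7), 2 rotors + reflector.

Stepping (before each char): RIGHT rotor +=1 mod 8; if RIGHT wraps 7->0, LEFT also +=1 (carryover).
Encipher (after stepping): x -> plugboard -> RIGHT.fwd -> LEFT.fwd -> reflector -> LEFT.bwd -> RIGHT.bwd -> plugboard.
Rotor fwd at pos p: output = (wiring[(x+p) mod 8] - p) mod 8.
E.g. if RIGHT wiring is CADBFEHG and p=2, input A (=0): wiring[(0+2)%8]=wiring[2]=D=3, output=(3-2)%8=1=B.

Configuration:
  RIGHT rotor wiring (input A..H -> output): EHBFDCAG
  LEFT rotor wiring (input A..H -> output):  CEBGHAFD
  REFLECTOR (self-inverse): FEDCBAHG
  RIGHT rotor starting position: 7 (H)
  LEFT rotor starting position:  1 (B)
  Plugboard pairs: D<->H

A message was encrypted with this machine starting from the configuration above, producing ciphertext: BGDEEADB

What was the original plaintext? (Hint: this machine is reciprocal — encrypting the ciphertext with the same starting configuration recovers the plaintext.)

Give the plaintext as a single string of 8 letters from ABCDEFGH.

Answer: AECBFCFD

Derivation:
Char 1 ('B'): step: R->0, L->2 (L advanced); B->plug->B->R->H->L->C->refl->D->L'->E->R'->A->plug->A
Char 2 ('G'): step: R->1, L=2; G->plug->G->R->F->L->B->refl->E->L'->B->R'->E->plug->E
Char 3 ('D'): step: R->2, L=2; D->plug->H->R->F->L->B->refl->E->L'->B->R'->C->plug->C
Char 4 ('E'): step: R->3, L=2; E->plug->E->R->D->L->G->refl->H->L'->A->R'->B->plug->B
Char 5 ('E'): step: R->4, L=2; E->plug->E->R->A->L->H->refl->G->L'->D->R'->F->plug->F
Char 6 ('A'): step: R->5, L=2; A->plug->A->R->F->L->B->refl->E->L'->B->R'->C->plug->C
Char 7 ('D'): step: R->6, L=2; D->plug->H->R->E->L->D->refl->C->L'->H->R'->F->plug->F
Char 8 ('B'): step: R->7, L=2; B->plug->B->R->F->L->B->refl->E->L'->B->R'->H->plug->D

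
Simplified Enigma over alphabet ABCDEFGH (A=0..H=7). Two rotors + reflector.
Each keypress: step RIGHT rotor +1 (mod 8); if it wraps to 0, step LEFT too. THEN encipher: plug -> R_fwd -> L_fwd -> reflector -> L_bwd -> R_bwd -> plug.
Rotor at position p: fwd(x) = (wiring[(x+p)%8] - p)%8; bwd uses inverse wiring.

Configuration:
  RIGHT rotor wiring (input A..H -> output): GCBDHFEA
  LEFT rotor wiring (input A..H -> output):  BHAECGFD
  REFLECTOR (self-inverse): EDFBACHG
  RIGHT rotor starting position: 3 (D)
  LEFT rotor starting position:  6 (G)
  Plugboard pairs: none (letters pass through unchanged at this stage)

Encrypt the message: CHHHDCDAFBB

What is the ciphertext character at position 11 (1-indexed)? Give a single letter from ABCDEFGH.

Char 1 ('C'): step: R->4, L=6; C->plug->C->R->A->L->H->refl->G->L'->F->R'->G->plug->G
Char 2 ('H'): step: R->5, L=6; H->plug->H->R->C->L->D->refl->B->L'->D->R'->C->plug->C
Char 3 ('H'): step: R->6, L=6; H->plug->H->R->H->L->A->refl->E->L'->G->R'->A->plug->A
Char 4 ('H'): step: R->7, L=6; H->plug->H->R->F->L->G->refl->H->L'->A->R'->F->plug->F
Char 5 ('D'): step: R->0, L->7 (L advanced); D->plug->D->R->D->L->B->refl->D->L'->F->R'->F->plug->F
Char 6 ('C'): step: R->1, L=7; C->plug->C->R->C->L->A->refl->E->L'->A->R'->B->plug->B
Char 7 ('D'): step: R->2, L=7; D->plug->D->R->D->L->B->refl->D->L'->F->R'->C->plug->C
Char 8 ('A'): step: R->3, L=7; A->plug->A->R->A->L->E->refl->A->L'->C->R'->C->plug->C
Char 9 ('F'): step: R->4, L=7; F->plug->F->R->G->L->H->refl->G->L'->H->R'->H->plug->H
Char 10 ('B'): step: R->5, L=7; B->plug->B->R->H->L->G->refl->H->L'->G->R'->G->plug->G
Char 11 ('B'): step: R->6, L=7; B->plug->B->R->C->L->A->refl->E->L'->A->R'->C->plug->C

C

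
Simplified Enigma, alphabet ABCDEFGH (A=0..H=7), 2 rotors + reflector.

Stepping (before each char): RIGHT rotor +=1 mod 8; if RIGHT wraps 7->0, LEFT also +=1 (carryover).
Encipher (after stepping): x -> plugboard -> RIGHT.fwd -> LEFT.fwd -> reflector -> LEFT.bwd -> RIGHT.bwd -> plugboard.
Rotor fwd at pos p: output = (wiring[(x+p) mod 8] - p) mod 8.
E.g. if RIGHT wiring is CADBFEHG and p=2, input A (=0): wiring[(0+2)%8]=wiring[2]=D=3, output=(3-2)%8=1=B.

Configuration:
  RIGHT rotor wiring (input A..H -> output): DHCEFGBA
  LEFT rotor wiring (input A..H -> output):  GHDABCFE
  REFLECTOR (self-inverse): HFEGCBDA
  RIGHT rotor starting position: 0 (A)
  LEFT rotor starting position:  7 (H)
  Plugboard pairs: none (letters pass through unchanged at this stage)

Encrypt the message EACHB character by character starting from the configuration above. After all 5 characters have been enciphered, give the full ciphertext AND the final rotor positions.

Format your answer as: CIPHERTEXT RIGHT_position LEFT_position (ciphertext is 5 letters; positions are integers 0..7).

Answer: CDEDH 5 7

Derivation:
Char 1 ('E'): step: R->1, L=7; E->plug->E->R->F->L->C->refl->E->L'->D->R'->C->plug->C
Char 2 ('A'): step: R->2, L=7; A->plug->A->R->A->L->F->refl->B->L'->E->R'->D->plug->D
Char 3 ('C'): step: R->3, L=7; C->plug->C->R->D->L->E->refl->C->L'->F->R'->E->plug->E
Char 4 ('H'): step: R->4, L=7; H->plug->H->R->A->L->F->refl->B->L'->E->R'->D->plug->D
Char 5 ('B'): step: R->5, L=7; B->plug->B->R->E->L->B->refl->F->L'->A->R'->H->plug->H
Final: ciphertext=CDEDH, RIGHT=5, LEFT=7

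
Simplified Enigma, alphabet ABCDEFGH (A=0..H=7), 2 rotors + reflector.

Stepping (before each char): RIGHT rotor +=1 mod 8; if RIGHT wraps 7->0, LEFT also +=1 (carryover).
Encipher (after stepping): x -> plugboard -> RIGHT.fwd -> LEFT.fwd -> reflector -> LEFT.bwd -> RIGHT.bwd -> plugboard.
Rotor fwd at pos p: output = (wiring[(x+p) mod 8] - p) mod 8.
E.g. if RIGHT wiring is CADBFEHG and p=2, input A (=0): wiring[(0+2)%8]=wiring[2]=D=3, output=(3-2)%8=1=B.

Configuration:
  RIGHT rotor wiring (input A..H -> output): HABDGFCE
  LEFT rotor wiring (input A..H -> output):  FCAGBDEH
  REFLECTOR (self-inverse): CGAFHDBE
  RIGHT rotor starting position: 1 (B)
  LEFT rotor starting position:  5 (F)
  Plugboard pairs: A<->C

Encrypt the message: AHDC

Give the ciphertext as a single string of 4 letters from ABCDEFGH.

Answer: GCAG

Derivation:
Char 1 ('A'): step: R->2, L=5; A->plug->C->R->E->L->F->refl->D->L'->F->R'->G->plug->G
Char 2 ('H'): step: R->3, L=5; H->plug->H->R->G->L->B->refl->G->L'->A->R'->A->plug->C
Char 3 ('D'): step: R->4, L=5; D->plug->D->R->A->L->G->refl->B->L'->G->R'->C->plug->A
Char 4 ('C'): step: R->5, L=5; C->plug->A->R->A->L->G->refl->B->L'->G->R'->G->plug->G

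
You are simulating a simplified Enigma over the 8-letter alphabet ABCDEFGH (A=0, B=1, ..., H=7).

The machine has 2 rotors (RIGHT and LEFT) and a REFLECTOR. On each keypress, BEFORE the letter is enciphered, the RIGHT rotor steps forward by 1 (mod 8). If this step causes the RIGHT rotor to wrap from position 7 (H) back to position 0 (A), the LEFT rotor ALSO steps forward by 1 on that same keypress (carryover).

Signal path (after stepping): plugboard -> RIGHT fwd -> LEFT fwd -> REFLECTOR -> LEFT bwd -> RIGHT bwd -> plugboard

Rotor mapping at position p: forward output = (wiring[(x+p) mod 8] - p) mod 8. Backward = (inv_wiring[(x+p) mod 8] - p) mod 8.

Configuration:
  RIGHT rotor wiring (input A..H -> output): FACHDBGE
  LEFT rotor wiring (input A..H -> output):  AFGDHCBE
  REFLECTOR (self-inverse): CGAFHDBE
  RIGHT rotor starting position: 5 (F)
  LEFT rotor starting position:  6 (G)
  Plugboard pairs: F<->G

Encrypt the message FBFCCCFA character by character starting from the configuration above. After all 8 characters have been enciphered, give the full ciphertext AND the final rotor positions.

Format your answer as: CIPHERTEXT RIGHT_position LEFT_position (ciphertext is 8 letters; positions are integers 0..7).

Answer: ACBEGBDE 5 7

Derivation:
Char 1 ('F'): step: R->6, L=6; F->plug->G->R->F->L->F->refl->D->L'->A->R'->A->plug->A
Char 2 ('B'): step: R->7, L=6; B->plug->B->R->G->L->B->refl->G->L'->B->R'->C->plug->C
Char 3 ('F'): step: R->0, L->7 (L advanced); F->plug->G->R->G->L->D->refl->F->L'->A->R'->B->plug->B
Char 4 ('C'): step: R->1, L=7; C->plug->C->R->G->L->D->refl->F->L'->A->R'->E->plug->E
Char 5 ('C'): step: R->2, L=7; C->plug->C->R->B->L->B->refl->G->L'->C->R'->F->plug->G
Char 6 ('C'): step: R->3, L=7; C->plug->C->R->G->L->D->refl->F->L'->A->R'->B->plug->B
Char 7 ('F'): step: R->4, L=7; F->plug->G->R->G->L->D->refl->F->L'->A->R'->D->plug->D
Char 8 ('A'): step: R->5, L=7; A->plug->A->R->E->L->E->refl->H->L'->D->R'->E->plug->E
Final: ciphertext=ACBEGBDE, RIGHT=5, LEFT=7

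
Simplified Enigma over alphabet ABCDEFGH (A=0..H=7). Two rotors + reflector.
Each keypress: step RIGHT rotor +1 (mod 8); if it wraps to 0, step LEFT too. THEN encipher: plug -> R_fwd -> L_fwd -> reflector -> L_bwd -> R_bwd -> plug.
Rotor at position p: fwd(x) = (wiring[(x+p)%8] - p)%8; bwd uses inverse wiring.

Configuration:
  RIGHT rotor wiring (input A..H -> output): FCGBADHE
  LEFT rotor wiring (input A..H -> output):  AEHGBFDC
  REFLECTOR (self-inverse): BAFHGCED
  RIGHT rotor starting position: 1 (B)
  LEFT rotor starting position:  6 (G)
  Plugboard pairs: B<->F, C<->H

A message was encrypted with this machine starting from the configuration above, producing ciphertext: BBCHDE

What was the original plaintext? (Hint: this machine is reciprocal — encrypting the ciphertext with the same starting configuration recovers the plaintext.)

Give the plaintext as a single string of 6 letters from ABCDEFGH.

Char 1 ('B'): step: R->2, L=6; B->plug->F->R->C->L->C->refl->F->L'->A->R'->H->plug->C
Char 2 ('B'): step: R->3, L=6; B->plug->F->R->C->L->C->refl->F->L'->A->R'->C->plug->H
Char 3 ('C'): step: R->4, L=6; C->plug->H->R->F->L->A->refl->B->L'->E->R'->A->plug->A
Char 4 ('H'): step: R->5, L=6; H->plug->C->R->H->L->H->refl->D->L'->G->R'->A->plug->A
Char 5 ('D'): step: R->6, L=6; D->plug->D->R->E->L->B->refl->A->L'->F->R'->H->plug->C
Char 6 ('E'): step: R->7, L=6; E->plug->E->R->C->L->C->refl->F->L'->A->R'->H->plug->C

Answer: CHAACC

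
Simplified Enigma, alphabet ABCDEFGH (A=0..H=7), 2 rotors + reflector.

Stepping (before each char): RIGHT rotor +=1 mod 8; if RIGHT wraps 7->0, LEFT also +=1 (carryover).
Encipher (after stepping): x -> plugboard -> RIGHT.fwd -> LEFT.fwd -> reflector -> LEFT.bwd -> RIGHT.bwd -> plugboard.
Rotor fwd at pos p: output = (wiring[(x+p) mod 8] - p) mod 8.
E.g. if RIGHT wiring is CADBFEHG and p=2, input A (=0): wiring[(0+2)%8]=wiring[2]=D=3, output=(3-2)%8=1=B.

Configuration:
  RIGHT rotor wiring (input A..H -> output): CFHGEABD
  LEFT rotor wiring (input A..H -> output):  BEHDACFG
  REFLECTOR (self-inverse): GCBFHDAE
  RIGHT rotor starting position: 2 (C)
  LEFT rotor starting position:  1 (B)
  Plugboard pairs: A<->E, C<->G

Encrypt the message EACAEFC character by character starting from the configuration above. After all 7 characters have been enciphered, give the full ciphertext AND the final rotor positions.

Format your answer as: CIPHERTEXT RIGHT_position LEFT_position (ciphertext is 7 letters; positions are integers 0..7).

Char 1 ('E'): step: R->3, L=1; E->plug->A->R->D->L->H->refl->E->L'->F->R'->C->plug->G
Char 2 ('A'): step: R->4, L=1; A->plug->E->R->G->L->F->refl->D->L'->A->R'->A->plug->E
Char 3 ('C'): step: R->5, L=1; C->plug->G->R->B->L->G->refl->A->L'->H->R'->H->plug->H
Char 4 ('A'): step: R->6, L=1; A->plug->E->R->B->L->G->refl->A->L'->H->R'->D->plug->D
Char 5 ('E'): step: R->7, L=1; E->plug->A->R->E->L->B->refl->C->L'->C->R'->H->plug->H
Char 6 ('F'): step: R->0, L->2 (L advanced); F->plug->F->R->A->L->F->refl->D->L'->E->R'->E->plug->A
Char 7 ('C'): step: R->1, L=2; C->plug->G->R->C->L->G->refl->A->L'->D->R'->D->plug->D
Final: ciphertext=GEHDHAD, RIGHT=1, LEFT=2

Answer: GEHDHAD 1 2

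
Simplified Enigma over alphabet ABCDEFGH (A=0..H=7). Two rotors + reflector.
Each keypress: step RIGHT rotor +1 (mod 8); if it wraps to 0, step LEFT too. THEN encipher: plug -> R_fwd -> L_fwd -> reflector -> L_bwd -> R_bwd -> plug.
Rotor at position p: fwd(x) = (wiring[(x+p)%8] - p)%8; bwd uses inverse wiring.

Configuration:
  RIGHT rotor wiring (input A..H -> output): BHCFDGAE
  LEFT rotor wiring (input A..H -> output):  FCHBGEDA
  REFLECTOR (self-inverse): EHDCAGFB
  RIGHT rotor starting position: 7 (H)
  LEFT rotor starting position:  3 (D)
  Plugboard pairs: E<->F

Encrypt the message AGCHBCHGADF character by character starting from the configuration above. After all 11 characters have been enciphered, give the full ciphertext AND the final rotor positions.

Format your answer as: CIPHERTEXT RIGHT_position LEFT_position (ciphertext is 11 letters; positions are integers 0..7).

Char 1 ('A'): step: R->0, L->4 (L advanced); A->plug->A->R->B->L->A->refl->E->L'->D->R'->E->plug->F
Char 2 ('G'): step: R->1, L=4; G->plug->G->R->D->L->E->refl->A->L'->B->R'->B->plug->B
Char 3 ('C'): step: R->2, L=4; C->plug->C->R->B->L->A->refl->E->L'->D->R'->B->plug->B
Char 4 ('H'): step: R->3, L=4; H->plug->H->R->H->L->F->refl->G->L'->F->R'->D->plug->D
Char 5 ('B'): step: R->4, L=4; B->plug->B->R->C->L->H->refl->B->L'->E->R'->C->plug->C
Char 6 ('C'): step: R->5, L=4; C->plug->C->R->H->L->F->refl->G->L'->F->R'->F->plug->E
Char 7 ('H'): step: R->6, L=4; H->plug->H->R->A->L->C->refl->D->L'->G->R'->B->plug->B
Char 8 ('G'): step: R->7, L=4; G->plug->G->R->H->L->F->refl->G->L'->F->R'->A->plug->A
Char 9 ('A'): step: R->0, L->5 (L advanced); A->plug->A->R->B->L->G->refl->F->L'->E->R'->H->plug->H
Char 10 ('D'): step: R->1, L=5; D->plug->D->R->C->L->D->refl->C->L'->F->R'->E->plug->F
Char 11 ('F'): step: R->2, L=5; F->plug->E->R->G->L->E->refl->A->L'->D->R'->B->plug->B
Final: ciphertext=FBBDCEBAHFB, RIGHT=2, LEFT=5

Answer: FBBDCEBAHFB 2 5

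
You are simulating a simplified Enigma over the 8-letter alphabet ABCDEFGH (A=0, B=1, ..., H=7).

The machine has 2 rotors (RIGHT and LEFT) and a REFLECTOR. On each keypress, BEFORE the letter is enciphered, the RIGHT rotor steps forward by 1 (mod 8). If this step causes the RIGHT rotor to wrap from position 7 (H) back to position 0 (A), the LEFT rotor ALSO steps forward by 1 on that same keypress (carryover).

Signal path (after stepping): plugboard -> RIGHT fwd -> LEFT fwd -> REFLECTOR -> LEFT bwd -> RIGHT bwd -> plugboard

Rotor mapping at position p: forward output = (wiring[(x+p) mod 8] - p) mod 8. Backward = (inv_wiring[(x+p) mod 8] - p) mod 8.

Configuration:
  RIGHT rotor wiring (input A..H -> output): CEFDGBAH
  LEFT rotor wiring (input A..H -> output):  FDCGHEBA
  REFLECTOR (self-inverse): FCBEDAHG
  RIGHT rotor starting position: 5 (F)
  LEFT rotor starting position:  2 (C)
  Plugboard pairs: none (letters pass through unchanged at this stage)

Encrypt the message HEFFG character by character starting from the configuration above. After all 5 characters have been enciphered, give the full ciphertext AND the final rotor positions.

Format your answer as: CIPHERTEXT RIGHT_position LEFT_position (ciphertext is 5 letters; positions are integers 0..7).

Char 1 ('H'): step: R->6, L=2; H->plug->H->R->D->L->C->refl->B->L'->H->R'->E->plug->E
Char 2 ('E'): step: R->7, L=2; E->plug->E->R->E->L->H->refl->G->L'->F->R'->C->plug->C
Char 3 ('F'): step: R->0, L->3 (L advanced); F->plug->F->R->B->L->E->refl->D->L'->A->R'->G->plug->G
Char 4 ('F'): step: R->1, L=3; F->plug->F->R->H->L->H->refl->G->L'->D->R'->A->plug->A
Char 5 ('G'): step: R->2, L=3; G->plug->G->R->A->L->D->refl->E->L'->B->R'->B->plug->B
Final: ciphertext=ECGAB, RIGHT=2, LEFT=3

Answer: ECGAB 2 3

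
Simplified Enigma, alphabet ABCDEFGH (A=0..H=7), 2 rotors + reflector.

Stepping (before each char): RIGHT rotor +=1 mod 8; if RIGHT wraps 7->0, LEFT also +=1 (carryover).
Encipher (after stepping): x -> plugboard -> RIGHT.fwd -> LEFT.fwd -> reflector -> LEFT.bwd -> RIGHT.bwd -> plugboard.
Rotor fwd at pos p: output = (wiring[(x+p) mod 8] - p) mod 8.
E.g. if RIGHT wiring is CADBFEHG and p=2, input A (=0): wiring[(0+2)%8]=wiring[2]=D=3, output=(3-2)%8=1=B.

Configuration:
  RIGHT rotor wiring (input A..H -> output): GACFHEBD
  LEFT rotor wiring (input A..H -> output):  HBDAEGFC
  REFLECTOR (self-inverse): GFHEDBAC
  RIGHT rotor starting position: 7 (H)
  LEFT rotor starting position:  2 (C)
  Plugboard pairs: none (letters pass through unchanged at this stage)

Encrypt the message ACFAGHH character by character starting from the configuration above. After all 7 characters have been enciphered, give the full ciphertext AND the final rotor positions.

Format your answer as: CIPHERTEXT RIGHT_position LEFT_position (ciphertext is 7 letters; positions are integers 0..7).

Char 1 ('A'): step: R->0, L->3 (L advanced); A->plug->A->R->G->L->G->refl->A->L'->H->R'->E->plug->E
Char 2 ('C'): step: R->1, L=3; C->plug->C->R->E->L->H->refl->C->L'->D->R'->E->plug->E
Char 3 ('F'): step: R->2, L=3; F->plug->F->R->B->L->B->refl->F->L'->A->R'->A->plug->A
Char 4 ('A'): step: R->3, L=3; A->plug->A->R->C->L->D->refl->E->L'->F->R'->G->plug->G
Char 5 ('G'): step: R->4, L=3; G->plug->G->R->G->L->G->refl->A->L'->H->R'->D->plug->D
Char 6 ('H'): step: R->5, L=3; H->plug->H->R->C->L->D->refl->E->L'->F->R'->F->plug->F
Char 7 ('H'): step: R->6, L=3; H->plug->H->R->G->L->G->refl->A->L'->H->R'->F->plug->F
Final: ciphertext=EEAGDFF, RIGHT=6, LEFT=3

Answer: EEAGDFF 6 3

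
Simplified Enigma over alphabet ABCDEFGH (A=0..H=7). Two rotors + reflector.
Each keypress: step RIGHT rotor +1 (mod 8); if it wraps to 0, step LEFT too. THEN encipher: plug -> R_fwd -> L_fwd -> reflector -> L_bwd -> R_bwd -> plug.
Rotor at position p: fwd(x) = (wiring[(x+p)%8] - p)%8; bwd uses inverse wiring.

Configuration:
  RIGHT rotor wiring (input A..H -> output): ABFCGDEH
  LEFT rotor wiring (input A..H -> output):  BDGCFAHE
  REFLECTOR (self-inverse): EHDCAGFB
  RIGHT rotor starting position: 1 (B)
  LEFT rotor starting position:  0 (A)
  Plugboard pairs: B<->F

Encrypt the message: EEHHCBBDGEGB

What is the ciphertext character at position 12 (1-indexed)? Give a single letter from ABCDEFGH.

Char 1 ('E'): step: R->2, L=0; E->plug->E->R->C->L->G->refl->F->L'->E->R'->C->plug->C
Char 2 ('E'): step: R->3, L=0; E->plug->E->R->E->L->F->refl->G->L'->C->R'->H->plug->H
Char 3 ('H'): step: R->4, L=0; H->plug->H->R->G->L->H->refl->B->L'->A->R'->C->plug->C
Char 4 ('H'): step: R->5, L=0; H->plug->H->R->B->L->D->refl->C->L'->D->R'->D->plug->D
Char 5 ('C'): step: R->6, L=0; C->plug->C->R->C->L->G->refl->F->L'->E->R'->F->plug->B
Char 6 ('B'): step: R->7, L=0; B->plug->F->R->H->L->E->refl->A->L'->F->R'->H->plug->H
Char 7 ('B'): step: R->0, L->1 (L advanced); B->plug->F->R->D->L->E->refl->A->L'->H->R'->H->plug->H
Char 8 ('D'): step: R->1, L=1; D->plug->D->R->F->L->G->refl->F->L'->B->R'->C->plug->C
Char 9 ('G'): step: R->2, L=1; G->plug->G->R->G->L->D->refl->C->L'->A->R'->B->plug->F
Char 10 ('E'): step: R->3, L=1; E->plug->E->R->E->L->H->refl->B->L'->C->R'->H->plug->H
Char 11 ('G'): step: R->4, L=1; G->plug->G->R->B->L->F->refl->G->L'->F->R'->F->plug->B
Char 12 ('B'): step: R->5, L=1; B->plug->F->R->A->L->C->refl->D->L'->G->R'->A->plug->A

A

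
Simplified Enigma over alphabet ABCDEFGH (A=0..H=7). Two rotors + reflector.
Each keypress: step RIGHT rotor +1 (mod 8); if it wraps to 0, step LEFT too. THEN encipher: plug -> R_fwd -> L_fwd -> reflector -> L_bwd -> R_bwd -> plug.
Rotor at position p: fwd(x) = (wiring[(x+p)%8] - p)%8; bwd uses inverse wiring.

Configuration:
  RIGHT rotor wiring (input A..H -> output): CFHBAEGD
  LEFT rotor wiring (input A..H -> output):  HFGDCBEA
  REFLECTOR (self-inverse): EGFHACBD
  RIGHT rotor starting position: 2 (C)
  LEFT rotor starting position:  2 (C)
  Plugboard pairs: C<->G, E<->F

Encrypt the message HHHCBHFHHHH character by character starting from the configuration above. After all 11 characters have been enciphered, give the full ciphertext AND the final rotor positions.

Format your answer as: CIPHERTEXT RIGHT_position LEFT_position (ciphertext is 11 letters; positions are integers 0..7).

Char 1 ('H'): step: R->3, L=2; H->plug->H->R->E->L->C->refl->F->L'->G->R'->A->plug->A
Char 2 ('H'): step: R->4, L=2; H->plug->H->R->F->L->G->refl->B->L'->B->R'->F->plug->E
Char 3 ('H'): step: R->5, L=2; H->plug->H->R->D->L->H->refl->D->L'->H->R'->A->plug->A
Char 4 ('C'): step: R->6, L=2; C->plug->G->R->C->L->A->refl->E->L'->A->R'->A->plug->A
Char 5 ('B'): step: R->7, L=2; B->plug->B->R->D->L->H->refl->D->L'->H->R'->H->plug->H
Char 6 ('H'): step: R->0, L->3 (L advanced); H->plug->H->R->D->L->B->refl->G->L'->C->R'->A->plug->A
Char 7 ('F'): step: R->1, L=3; F->plug->E->R->D->L->B->refl->G->L'->C->R'->G->plug->C
Char 8 ('H'): step: R->2, L=3; H->plug->H->R->D->L->B->refl->G->L'->C->R'->D->plug->D
Char 9 ('H'): step: R->3, L=3; H->plug->H->R->E->L->F->refl->C->L'->G->R'->A->plug->A
Char 10 ('H'): step: R->4, L=3; H->plug->H->R->F->L->E->refl->A->L'->A->R'->B->plug->B
Char 11 ('H'): step: R->5, L=3; H->plug->H->R->D->L->B->refl->G->L'->C->R'->F->plug->E
Final: ciphertext=AEAAHACDABE, RIGHT=5, LEFT=3

Answer: AEAAHACDABE 5 3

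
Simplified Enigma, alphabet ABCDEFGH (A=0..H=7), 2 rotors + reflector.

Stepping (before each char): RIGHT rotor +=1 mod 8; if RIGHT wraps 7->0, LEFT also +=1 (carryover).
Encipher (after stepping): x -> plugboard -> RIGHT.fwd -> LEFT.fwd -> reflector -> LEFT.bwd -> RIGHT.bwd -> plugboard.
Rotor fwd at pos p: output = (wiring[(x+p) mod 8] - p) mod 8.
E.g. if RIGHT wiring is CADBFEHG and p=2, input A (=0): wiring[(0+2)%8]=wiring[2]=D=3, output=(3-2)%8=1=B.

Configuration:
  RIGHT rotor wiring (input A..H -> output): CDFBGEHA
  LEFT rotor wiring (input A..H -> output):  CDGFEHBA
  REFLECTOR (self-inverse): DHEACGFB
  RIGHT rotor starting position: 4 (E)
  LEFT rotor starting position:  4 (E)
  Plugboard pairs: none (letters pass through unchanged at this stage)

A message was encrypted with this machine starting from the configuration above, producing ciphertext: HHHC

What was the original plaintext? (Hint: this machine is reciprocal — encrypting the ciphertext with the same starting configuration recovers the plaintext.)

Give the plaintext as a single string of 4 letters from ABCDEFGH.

Answer: FFAG

Derivation:
Char 1 ('H'): step: R->5, L=4; H->plug->H->R->B->L->D->refl->A->L'->A->R'->F->plug->F
Char 2 ('H'): step: R->6, L=4; H->plug->H->R->G->L->C->refl->E->L'->D->R'->F->plug->F
Char 3 ('H'): step: R->7, L=4; H->plug->H->R->A->L->A->refl->D->L'->B->R'->A->plug->A
Char 4 ('C'): step: R->0, L->5 (L advanced); C->plug->C->R->F->L->B->refl->H->L'->H->R'->G->plug->G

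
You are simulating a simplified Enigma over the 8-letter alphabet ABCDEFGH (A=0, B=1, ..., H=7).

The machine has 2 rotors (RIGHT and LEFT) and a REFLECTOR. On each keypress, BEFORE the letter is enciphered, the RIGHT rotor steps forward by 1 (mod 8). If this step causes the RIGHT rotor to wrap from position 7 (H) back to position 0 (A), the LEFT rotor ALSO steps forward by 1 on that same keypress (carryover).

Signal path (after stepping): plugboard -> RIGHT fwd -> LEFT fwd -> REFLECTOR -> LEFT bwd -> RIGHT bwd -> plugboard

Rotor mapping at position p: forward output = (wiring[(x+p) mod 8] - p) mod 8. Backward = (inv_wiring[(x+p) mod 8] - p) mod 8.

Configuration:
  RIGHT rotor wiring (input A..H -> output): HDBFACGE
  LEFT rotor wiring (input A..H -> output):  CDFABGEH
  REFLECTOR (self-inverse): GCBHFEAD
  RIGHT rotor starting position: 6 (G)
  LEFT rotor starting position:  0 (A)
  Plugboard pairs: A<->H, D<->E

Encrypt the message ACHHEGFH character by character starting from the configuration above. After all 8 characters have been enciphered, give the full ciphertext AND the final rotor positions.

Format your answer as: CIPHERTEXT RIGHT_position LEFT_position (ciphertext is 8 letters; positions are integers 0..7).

Char 1 ('A'): step: R->7, L=0; A->plug->H->R->H->L->H->refl->D->L'->B->R'->F->plug->F
Char 2 ('C'): step: R->0, L->1 (L advanced); C->plug->C->R->B->L->E->refl->F->L'->E->R'->H->plug->A
Char 3 ('H'): step: R->1, L=1; H->plug->A->R->C->L->H->refl->D->L'->F->R'->F->plug->F
Char 4 ('H'): step: R->2, L=1; H->plug->A->R->H->L->B->refl->C->L'->A->R'->D->plug->E
Char 5 ('E'): step: R->3, L=1; E->plug->D->R->D->L->A->refl->G->L'->G->R'->H->plug->A
Char 6 ('G'): step: R->4, L=1; G->plug->G->R->F->L->D->refl->H->L'->C->R'->C->plug->C
Char 7 ('F'): step: R->5, L=1; F->plug->F->R->E->L->F->refl->E->L'->B->R'->B->plug->B
Char 8 ('H'): step: R->6, L=1; H->plug->A->R->A->L->C->refl->B->L'->H->R'->F->plug->F
Final: ciphertext=FAFEACBF, RIGHT=6, LEFT=1

Answer: FAFEACBF 6 1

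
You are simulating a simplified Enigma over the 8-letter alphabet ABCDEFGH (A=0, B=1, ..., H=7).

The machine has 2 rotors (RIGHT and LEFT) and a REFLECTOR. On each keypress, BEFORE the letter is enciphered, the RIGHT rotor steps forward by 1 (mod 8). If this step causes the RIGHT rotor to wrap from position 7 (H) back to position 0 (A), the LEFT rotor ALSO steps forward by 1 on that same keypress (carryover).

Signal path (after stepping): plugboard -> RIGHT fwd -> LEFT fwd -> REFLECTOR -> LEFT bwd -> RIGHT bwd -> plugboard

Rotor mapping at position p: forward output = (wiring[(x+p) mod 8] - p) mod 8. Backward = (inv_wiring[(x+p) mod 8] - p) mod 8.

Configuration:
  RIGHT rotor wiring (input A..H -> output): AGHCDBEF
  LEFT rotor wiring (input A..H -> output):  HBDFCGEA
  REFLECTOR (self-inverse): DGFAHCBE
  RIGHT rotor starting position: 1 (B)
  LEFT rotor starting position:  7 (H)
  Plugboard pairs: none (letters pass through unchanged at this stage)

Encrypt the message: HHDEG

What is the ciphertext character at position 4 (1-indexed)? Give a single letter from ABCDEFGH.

Char 1 ('H'): step: R->2, L=7; H->plug->H->R->E->L->G->refl->B->L'->A->R'->B->plug->B
Char 2 ('H'): step: R->3, L=7; H->plug->H->R->E->L->G->refl->B->L'->A->R'->B->plug->B
Char 3 ('D'): step: R->4, L=7; D->plug->D->R->B->L->A->refl->D->L'->F->R'->B->plug->B
Char 4 ('E'): step: R->5, L=7; E->plug->E->R->B->L->A->refl->D->L'->F->R'->G->plug->G

G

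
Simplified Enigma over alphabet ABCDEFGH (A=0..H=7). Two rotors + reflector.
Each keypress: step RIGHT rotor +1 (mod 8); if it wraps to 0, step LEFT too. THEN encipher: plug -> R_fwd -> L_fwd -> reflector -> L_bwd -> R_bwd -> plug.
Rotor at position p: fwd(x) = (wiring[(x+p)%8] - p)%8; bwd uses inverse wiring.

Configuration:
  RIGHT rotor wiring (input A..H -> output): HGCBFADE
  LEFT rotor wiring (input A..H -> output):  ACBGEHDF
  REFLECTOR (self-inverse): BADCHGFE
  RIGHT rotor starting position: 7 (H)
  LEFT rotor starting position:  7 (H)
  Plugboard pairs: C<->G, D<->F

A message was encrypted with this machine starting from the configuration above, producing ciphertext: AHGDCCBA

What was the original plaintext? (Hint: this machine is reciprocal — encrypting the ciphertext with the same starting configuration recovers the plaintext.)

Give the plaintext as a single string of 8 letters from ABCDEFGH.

Answer: CBBGADGH

Derivation:
Char 1 ('A'): step: R->0, L->0 (L advanced); A->plug->A->R->H->L->F->refl->G->L'->D->R'->G->plug->C
Char 2 ('H'): step: R->1, L=0; H->plug->H->R->G->L->D->refl->C->L'->B->R'->B->plug->B
Char 3 ('G'): step: R->2, L=0; G->plug->C->R->D->L->G->refl->F->L'->H->R'->B->plug->B
Char 4 ('D'): step: R->3, L=0; D->plug->F->R->E->L->E->refl->H->L'->F->R'->C->plug->G
Char 5 ('C'): step: R->4, L=0; C->plug->G->R->G->L->D->refl->C->L'->B->R'->A->plug->A
Char 6 ('C'): step: R->5, L=0; C->plug->G->R->E->L->E->refl->H->L'->F->R'->F->plug->D
Char 7 ('B'): step: R->6, L=0; B->plug->B->R->G->L->D->refl->C->L'->B->R'->C->plug->G
Char 8 ('A'): step: R->7, L=0; A->plug->A->R->F->L->H->refl->E->L'->E->R'->H->plug->H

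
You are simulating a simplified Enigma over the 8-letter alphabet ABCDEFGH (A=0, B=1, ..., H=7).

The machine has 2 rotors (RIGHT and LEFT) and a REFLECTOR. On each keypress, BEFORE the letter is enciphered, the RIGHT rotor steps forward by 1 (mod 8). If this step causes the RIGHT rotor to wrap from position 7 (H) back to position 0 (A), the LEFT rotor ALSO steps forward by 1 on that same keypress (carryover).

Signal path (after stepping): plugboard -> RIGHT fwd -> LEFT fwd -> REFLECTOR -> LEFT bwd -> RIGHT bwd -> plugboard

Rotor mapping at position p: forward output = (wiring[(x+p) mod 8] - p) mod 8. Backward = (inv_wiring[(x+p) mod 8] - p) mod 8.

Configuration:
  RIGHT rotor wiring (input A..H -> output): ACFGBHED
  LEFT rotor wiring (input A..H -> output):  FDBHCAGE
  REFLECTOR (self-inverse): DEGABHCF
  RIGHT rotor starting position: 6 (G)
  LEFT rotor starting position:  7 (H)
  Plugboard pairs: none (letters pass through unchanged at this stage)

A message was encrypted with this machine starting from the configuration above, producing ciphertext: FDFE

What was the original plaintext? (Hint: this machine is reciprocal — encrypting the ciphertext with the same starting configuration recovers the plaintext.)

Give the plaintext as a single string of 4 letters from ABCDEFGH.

Char 1 ('F'): step: R->7, L=7; F->plug->F->R->C->L->E->refl->B->L'->G->R'->D->plug->D
Char 2 ('D'): step: R->0, L->0 (L advanced); D->plug->D->R->G->L->G->refl->C->L'->E->R'->G->plug->G
Char 3 ('F'): step: R->1, L=0; F->plug->F->R->D->L->H->refl->F->L'->A->R'->D->plug->D
Char 4 ('E'): step: R->2, L=0; E->plug->E->R->C->L->B->refl->E->L'->H->R'->C->plug->C

Answer: DGDC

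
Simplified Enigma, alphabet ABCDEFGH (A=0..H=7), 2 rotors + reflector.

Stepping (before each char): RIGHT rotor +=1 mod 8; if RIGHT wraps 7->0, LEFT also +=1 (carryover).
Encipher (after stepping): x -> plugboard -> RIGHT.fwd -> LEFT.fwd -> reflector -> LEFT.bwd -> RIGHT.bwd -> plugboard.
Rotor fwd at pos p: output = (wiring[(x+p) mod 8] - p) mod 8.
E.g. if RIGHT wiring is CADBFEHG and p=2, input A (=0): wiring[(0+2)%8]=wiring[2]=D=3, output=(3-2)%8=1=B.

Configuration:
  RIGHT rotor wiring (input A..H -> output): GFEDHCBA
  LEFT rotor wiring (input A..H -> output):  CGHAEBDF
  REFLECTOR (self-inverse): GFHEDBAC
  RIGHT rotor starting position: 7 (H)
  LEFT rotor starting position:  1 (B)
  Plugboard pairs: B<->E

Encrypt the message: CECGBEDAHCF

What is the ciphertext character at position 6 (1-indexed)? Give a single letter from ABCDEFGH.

Char 1 ('C'): step: R->0, L->2 (L advanced); C->plug->C->R->E->L->B->refl->F->L'->A->R'->H->plug->H
Char 2 ('E'): step: R->1, L=2; E->plug->B->R->D->L->H->refl->C->L'->C->R'->C->plug->C
Char 3 ('C'): step: R->2, L=2; C->plug->C->R->F->L->D->refl->E->L'->H->R'->E->plug->B
Char 4 ('G'): step: R->3, L=2; G->plug->G->R->C->L->C->refl->H->L'->D->R'->F->plug->F
Char 5 ('B'): step: R->4, L=2; B->plug->E->R->C->L->C->refl->H->L'->D->R'->A->plug->A
Char 6 ('E'): step: R->5, L=2; E->plug->B->R->E->L->B->refl->F->L'->A->R'->E->plug->B

B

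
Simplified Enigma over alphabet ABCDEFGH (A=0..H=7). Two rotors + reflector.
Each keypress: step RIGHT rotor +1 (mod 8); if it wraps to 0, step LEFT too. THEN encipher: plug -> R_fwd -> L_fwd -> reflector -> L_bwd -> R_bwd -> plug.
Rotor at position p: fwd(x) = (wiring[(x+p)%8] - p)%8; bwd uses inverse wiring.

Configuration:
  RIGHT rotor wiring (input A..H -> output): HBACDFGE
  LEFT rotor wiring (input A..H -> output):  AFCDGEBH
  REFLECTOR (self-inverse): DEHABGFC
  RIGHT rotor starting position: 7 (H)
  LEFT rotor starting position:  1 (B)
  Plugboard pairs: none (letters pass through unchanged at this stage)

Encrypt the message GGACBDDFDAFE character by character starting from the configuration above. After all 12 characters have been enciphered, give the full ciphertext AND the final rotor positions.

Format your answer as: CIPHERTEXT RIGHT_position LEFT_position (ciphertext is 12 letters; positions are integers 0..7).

Char 1 ('G'): step: R->0, L->2 (L advanced); G->plug->G->R->G->L->G->refl->F->L'->F->R'->F->plug->F
Char 2 ('G'): step: R->1, L=2; G->plug->G->R->D->L->C->refl->H->L'->E->R'->E->plug->E
Char 3 ('A'): step: R->2, L=2; A->plug->A->R->G->L->G->refl->F->L'->F->R'->G->plug->G
Char 4 ('C'): step: R->3, L=2; C->plug->C->R->C->L->E->refl->B->L'->B->R'->E->plug->E
Char 5 ('B'): step: R->4, L=2; B->plug->B->R->B->L->B->refl->E->L'->C->R'->C->plug->C
Char 6 ('D'): step: R->5, L=2; D->plug->D->R->C->L->E->refl->B->L'->B->R'->B->plug->B
Char 7 ('D'): step: R->6, L=2; D->plug->D->R->D->L->C->refl->H->L'->E->R'->F->plug->F
Char 8 ('F'): step: R->7, L=2; F->plug->F->R->E->L->H->refl->C->L'->D->R'->E->plug->E
Char 9 ('D'): step: R->0, L->3 (L advanced); D->plug->D->R->C->L->B->refl->E->L'->E->R'->H->plug->H
Char 10 ('A'): step: R->1, L=3; A->plug->A->R->A->L->A->refl->D->L'->B->R'->C->plug->C
Char 11 ('F'): step: R->2, L=3; F->plug->F->R->C->L->B->refl->E->L'->E->R'->E->plug->E
Char 12 ('E'): step: R->3, L=3; E->plug->E->R->B->L->D->refl->A->L'->A->R'->B->plug->B
Final: ciphertext=FEGECBFEHCEB, RIGHT=3, LEFT=3

Answer: FEGECBFEHCEB 3 3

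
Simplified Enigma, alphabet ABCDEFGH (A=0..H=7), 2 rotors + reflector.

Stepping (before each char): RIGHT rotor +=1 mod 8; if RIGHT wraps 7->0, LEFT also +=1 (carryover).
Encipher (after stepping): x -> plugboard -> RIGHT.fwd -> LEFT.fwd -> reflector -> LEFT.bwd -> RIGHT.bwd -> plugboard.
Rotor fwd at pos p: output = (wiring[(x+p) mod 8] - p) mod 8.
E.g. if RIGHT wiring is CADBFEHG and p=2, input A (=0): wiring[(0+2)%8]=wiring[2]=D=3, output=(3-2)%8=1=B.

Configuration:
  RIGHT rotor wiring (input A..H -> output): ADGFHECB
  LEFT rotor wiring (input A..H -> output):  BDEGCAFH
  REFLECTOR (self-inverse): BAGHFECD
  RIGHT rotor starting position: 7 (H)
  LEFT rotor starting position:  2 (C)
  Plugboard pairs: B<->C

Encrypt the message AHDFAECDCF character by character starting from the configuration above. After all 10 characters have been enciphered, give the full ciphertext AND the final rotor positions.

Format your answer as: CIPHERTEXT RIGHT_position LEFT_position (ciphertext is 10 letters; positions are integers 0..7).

Answer: HDAHDADEDB 1 4

Derivation:
Char 1 ('A'): step: R->0, L->3 (L advanced); A->plug->A->R->A->L->D->refl->H->L'->B->R'->H->plug->H
Char 2 ('H'): step: R->1, L=3; H->plug->H->R->H->L->B->refl->A->L'->G->R'->D->plug->D
Char 3 ('D'): step: R->2, L=3; D->plug->D->R->C->L->F->refl->E->L'->E->R'->A->plug->A
Char 4 ('F'): step: R->3, L=3; F->plug->F->R->F->L->G->refl->C->L'->D->R'->H->plug->H
Char 5 ('A'): step: R->4, L=3; A->plug->A->R->D->L->C->refl->G->L'->F->R'->D->plug->D
Char 6 ('E'): step: R->5, L=3; E->plug->E->R->G->L->A->refl->B->L'->H->R'->A->plug->A
Char 7 ('C'): step: R->6, L=3; C->plug->B->R->D->L->C->refl->G->L'->F->R'->D->plug->D
Char 8 ('D'): step: R->7, L=3; D->plug->D->R->H->L->B->refl->A->L'->G->R'->E->plug->E
Char 9 ('C'): step: R->0, L->4 (L advanced); C->plug->B->R->D->L->D->refl->H->L'->F->R'->D->plug->D
Char 10 ('F'): step: R->1, L=4; F->plug->F->R->B->L->E->refl->F->L'->E->R'->C->plug->B
Final: ciphertext=HDAHDADEDB, RIGHT=1, LEFT=4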